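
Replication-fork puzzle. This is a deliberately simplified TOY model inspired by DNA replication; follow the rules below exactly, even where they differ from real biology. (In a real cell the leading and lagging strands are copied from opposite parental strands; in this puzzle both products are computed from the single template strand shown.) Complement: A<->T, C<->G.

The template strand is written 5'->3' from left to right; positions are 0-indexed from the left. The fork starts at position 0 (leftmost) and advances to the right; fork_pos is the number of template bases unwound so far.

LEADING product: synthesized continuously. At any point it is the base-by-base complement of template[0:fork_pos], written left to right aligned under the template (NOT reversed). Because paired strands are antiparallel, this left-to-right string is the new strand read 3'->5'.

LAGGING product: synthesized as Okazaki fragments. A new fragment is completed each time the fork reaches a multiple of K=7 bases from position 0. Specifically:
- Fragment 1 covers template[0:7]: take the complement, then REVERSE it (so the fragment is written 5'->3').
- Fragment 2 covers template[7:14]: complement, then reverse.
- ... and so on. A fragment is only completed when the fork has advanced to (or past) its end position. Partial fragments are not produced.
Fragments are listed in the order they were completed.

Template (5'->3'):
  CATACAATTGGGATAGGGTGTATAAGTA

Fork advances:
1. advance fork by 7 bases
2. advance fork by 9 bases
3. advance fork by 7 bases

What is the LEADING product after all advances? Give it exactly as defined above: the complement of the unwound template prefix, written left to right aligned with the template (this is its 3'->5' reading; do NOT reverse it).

Answer: GTATGTTAACCCTATCCCACATA

Derivation:
Step 1: advance 7 -> fork_pos = 0 + 7 = 7.
Step 2: advance 9 -> fork_pos = 7 + 9 = 16.
Step 3: advance 7 -> fork_pos = 16 + 7 = 23.
Unwound prefix: template[0:23] = CATACAATTGGGATAGGGTGTAT
Complement it base by base (A<->T, C<->G), keeping left-to-right order:
  [0:5] CATAC -> GTATG
  [5:10] AATTG -> TTAAC
  [10:15] GGATA -> CCTAT
  [15:20] GGGTG -> CCCAC
  [20:23] TAT -> ATA
Concatenate: GTATGTTAACCCTATCCCACATA (length 23; written aligned with the template, i.e. 3'->5').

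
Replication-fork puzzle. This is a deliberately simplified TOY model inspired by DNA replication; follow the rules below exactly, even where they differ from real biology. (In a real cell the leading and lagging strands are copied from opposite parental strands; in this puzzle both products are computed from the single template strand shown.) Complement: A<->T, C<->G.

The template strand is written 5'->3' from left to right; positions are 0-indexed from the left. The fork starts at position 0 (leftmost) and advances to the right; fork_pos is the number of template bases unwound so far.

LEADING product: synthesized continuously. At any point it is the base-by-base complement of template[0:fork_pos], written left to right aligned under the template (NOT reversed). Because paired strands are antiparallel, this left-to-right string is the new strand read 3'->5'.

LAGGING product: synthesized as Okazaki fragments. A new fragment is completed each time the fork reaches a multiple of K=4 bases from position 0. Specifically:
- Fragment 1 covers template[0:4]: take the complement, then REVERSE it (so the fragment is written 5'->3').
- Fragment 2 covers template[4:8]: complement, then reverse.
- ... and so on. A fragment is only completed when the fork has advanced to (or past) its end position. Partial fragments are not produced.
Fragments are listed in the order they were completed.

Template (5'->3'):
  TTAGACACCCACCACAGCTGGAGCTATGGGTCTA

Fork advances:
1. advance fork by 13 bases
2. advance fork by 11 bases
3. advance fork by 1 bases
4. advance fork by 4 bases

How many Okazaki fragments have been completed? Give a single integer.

Step 1: advance 13 -> fork_pos = 0 + 13 = 13. Reached multiple(s) of 4: 4, 8, 12 -> fragments 1-3 completed (3 total).
Step 2: advance 11 -> fork_pos = 13 + 11 = 24. Reached multiple(s) of 4: 16, 20, 24 -> fragments 4-6 completed (6 total).
Step 3: advance 1 -> fork_pos = 24 + 1 = 25. Next multiple of 4 is 28 (not reached); still 6 fragment(s).
Step 4: advance 4 -> fork_pos = 25 + 4 = 29. Reached multiple(s) of 4: 28 -> fragment 7 completed (7 total).
Check: final fork_pos = 29; the multiples of 4 that are <= 29 are 4..28 -> 29 // 4 = 7 completed fragment(s).

Answer: 7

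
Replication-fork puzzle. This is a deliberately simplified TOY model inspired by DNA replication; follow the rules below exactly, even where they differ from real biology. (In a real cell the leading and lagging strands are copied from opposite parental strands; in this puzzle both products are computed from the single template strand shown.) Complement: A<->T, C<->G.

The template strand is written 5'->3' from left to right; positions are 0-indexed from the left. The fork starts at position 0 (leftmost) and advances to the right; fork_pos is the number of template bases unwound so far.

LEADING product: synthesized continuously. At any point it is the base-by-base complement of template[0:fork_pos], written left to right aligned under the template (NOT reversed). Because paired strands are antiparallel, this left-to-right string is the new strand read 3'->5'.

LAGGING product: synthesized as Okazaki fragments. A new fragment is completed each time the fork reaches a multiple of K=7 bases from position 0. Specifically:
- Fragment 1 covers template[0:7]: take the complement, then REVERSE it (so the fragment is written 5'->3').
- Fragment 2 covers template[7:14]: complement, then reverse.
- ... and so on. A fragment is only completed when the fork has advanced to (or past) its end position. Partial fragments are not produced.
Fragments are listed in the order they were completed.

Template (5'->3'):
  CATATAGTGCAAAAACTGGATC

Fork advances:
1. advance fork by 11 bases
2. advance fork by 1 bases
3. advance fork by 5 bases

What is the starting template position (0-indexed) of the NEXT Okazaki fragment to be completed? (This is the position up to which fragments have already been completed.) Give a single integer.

Step 1: advance 11 -> fork_pos = 0 + 11 = 11. Reached multiple(s) of 7: 7 -> fragment 1 completed (1 total).
Step 2: advance 1 -> fork_pos = 11 + 1 = 12. Next multiple of 7 is 14 (not reached); still 1 fragment(s).
Step 3: advance 5 -> fork_pos = 12 + 5 = 17. Reached multiple(s) of 7: 14 -> fragment 2 completed (2 total).
2 fragment(s) completed, covering template[0:14] (2 x 7 = 14). The next fragment, fragment 3, covers template[14:21], so it starts at position 14.

Answer: 14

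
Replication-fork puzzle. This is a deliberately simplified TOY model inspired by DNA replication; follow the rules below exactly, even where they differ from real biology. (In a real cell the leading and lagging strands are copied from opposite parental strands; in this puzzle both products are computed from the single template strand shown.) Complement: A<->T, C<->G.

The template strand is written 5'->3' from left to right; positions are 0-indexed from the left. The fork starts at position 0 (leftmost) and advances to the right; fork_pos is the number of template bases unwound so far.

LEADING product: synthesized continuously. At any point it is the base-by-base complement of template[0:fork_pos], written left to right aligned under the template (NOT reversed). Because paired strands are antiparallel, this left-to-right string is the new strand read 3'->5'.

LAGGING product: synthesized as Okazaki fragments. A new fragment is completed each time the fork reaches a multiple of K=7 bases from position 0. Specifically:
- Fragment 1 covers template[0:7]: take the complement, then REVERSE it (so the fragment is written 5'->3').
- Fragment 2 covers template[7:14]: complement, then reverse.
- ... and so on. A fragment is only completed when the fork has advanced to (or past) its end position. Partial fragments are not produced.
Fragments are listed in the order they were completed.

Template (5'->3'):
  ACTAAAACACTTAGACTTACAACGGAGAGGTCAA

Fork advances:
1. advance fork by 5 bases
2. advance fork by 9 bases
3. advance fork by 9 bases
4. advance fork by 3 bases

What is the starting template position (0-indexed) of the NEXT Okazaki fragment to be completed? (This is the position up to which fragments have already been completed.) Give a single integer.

Answer: 21

Derivation:
Step 1: advance 5 -> fork_pos = 0 + 5 = 5. Next multiple of 7 is 7 (not reached); still 0 fragment(s).
Step 2: advance 9 -> fork_pos = 5 + 9 = 14. Reached multiple(s) of 7: 7, 14 -> fragments 1-2 completed (2 total).
Step 3: advance 9 -> fork_pos = 14 + 9 = 23. Reached multiple(s) of 7: 21 -> fragment 3 completed (3 total).
Step 4: advance 3 -> fork_pos = 23 + 3 = 26. Next multiple of 7 is 28 (not reached); still 3 fragment(s).
3 fragment(s) completed, covering template[0:21] (3 x 7 = 21). The next fragment, fragment 4, covers template[21:28], so it starts at position 21.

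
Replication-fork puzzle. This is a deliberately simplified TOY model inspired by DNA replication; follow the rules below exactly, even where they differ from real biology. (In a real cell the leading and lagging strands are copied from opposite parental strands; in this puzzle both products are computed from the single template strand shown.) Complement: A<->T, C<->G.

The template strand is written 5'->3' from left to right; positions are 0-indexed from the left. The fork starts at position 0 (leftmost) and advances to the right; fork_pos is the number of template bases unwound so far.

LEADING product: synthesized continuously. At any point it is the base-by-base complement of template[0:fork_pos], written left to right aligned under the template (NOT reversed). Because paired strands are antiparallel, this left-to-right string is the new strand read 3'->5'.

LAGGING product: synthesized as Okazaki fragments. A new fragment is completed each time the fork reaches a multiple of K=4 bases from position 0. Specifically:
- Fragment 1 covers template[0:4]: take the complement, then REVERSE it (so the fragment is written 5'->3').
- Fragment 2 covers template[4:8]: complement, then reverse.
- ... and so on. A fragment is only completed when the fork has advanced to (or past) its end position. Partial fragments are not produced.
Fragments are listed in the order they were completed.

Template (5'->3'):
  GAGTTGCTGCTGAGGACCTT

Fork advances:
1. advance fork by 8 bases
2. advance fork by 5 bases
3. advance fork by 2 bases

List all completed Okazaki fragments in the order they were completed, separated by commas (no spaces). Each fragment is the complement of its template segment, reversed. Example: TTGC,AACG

Answer: ACTC,AGCA,CAGC

Derivation:
Step 1: advance 8 -> fork_pos = 0 + 8 = 8. Reached multiple(s) of 4: 4, 8 -> fragments 1-2 completed (2 total).
Step 2: advance 5 -> fork_pos = 8 + 5 = 13. Reached multiple(s) of 4: 12 -> fragment 3 completed (3 total).
Step 3: advance 2 -> fork_pos = 13 + 2 = 15. Next multiple of 4 is 16 (not reached); still 3 fragment(s).
Final fork_pos = 15, so 3 fragment(s) are complete. Build each: template segment -> complement -> reverse.
Fragment 1: template[0:4] = GAGT -> complement CTCA -> reversed ACTC
Fragment 2: template[4:8] = TGCT -> complement ACGA -> reversed AGCA
Fragment 3: template[8:12] = GCTG -> complement CGAC -> reversed CAGC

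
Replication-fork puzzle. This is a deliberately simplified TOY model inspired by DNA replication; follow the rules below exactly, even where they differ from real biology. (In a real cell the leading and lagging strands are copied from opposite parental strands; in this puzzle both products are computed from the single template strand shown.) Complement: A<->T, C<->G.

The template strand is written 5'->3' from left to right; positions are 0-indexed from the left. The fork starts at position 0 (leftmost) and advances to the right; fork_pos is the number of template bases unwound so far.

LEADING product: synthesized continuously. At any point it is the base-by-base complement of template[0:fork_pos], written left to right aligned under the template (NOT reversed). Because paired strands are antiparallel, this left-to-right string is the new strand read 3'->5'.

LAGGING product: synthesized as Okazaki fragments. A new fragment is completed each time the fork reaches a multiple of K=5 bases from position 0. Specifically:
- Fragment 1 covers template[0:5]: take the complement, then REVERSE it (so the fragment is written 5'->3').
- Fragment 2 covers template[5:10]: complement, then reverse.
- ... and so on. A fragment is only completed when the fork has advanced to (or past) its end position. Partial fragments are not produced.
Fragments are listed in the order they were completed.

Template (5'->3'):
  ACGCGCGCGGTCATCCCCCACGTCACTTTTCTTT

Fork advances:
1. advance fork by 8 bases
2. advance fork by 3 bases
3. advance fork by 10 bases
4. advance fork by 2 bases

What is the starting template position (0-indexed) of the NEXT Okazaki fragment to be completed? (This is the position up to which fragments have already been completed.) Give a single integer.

Step 1: advance 8 -> fork_pos = 0 + 8 = 8. Reached multiple(s) of 5: 5 -> fragment 1 completed (1 total).
Step 2: advance 3 -> fork_pos = 8 + 3 = 11. Reached multiple(s) of 5: 10 -> fragment 2 completed (2 total).
Step 3: advance 10 -> fork_pos = 11 + 10 = 21. Reached multiple(s) of 5: 15, 20 -> fragments 3-4 completed (4 total).
Step 4: advance 2 -> fork_pos = 21 + 2 = 23. Next multiple of 5 is 25 (not reached); still 4 fragment(s).
4 fragment(s) completed, covering template[0:20] (4 x 5 = 20). The next fragment, fragment 5, covers template[20:25], so it starts at position 20.

Answer: 20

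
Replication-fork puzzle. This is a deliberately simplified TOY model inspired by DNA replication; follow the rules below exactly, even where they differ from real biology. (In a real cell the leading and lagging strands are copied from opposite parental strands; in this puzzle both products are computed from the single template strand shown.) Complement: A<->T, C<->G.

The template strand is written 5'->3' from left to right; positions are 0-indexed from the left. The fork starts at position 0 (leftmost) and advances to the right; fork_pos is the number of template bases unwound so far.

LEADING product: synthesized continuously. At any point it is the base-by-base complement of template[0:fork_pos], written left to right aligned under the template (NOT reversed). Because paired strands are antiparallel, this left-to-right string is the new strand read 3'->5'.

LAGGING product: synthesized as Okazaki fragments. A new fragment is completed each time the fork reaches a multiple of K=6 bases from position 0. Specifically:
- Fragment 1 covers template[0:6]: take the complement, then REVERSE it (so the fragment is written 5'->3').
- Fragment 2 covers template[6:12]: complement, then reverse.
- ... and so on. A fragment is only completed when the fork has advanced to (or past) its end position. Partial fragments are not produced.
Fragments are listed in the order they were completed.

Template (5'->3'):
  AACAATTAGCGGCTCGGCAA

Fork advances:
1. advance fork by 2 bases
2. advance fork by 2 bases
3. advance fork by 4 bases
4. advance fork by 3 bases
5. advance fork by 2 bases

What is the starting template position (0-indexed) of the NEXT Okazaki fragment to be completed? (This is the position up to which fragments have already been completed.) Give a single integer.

Answer: 12

Derivation:
Step 1: advance 2 -> fork_pos = 0 + 2 = 2. Next multiple of 6 is 6 (not reached); still 0 fragment(s).
Step 2: advance 2 -> fork_pos = 2 + 2 = 4. Next multiple of 6 is 6 (not reached); still 0 fragment(s).
Step 3: advance 4 -> fork_pos = 4 + 4 = 8. Reached multiple(s) of 6: 6 -> fragment 1 completed (1 total).
Step 4: advance 3 -> fork_pos = 8 + 3 = 11. Next multiple of 6 is 12 (not reached); still 1 fragment(s).
Step 5: advance 2 -> fork_pos = 11 + 2 = 13. Reached multiple(s) of 6: 12 -> fragment 2 completed (2 total).
2 fragment(s) completed, covering template[0:12] (2 x 6 = 12). The next fragment, fragment 3, covers template[12:18], so it starts at position 12.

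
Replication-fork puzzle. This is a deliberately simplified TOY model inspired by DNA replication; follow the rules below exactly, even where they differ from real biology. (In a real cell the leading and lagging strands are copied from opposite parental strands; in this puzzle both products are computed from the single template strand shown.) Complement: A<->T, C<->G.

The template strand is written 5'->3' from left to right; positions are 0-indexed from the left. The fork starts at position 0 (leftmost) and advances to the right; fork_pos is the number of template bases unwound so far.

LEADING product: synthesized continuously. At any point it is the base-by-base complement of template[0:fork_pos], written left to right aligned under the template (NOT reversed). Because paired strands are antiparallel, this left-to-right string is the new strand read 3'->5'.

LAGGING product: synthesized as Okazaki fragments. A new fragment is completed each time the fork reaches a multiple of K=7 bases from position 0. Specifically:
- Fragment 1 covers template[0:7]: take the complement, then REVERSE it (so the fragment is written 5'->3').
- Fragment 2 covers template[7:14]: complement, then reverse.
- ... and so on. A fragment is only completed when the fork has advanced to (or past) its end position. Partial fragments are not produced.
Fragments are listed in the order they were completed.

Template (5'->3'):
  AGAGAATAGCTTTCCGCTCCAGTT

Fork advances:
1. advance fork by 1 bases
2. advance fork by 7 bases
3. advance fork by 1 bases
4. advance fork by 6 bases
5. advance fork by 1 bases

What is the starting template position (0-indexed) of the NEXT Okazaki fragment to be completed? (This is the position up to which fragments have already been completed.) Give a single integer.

Answer: 14

Derivation:
Step 1: advance 1 -> fork_pos = 0 + 1 = 1. Next multiple of 7 is 7 (not reached); still 0 fragment(s).
Step 2: advance 7 -> fork_pos = 1 + 7 = 8. Reached multiple(s) of 7: 7 -> fragment 1 completed (1 total).
Step 3: advance 1 -> fork_pos = 8 + 1 = 9. Next multiple of 7 is 14 (not reached); still 1 fragment(s).
Step 4: advance 6 -> fork_pos = 9 + 6 = 15. Reached multiple(s) of 7: 14 -> fragment 2 completed (2 total).
Step 5: advance 1 -> fork_pos = 15 + 1 = 16. Next multiple of 7 is 21 (not reached); still 2 fragment(s).
2 fragment(s) completed, covering template[0:14] (2 x 7 = 14). The next fragment, fragment 3, covers template[14:21], so it starts at position 14.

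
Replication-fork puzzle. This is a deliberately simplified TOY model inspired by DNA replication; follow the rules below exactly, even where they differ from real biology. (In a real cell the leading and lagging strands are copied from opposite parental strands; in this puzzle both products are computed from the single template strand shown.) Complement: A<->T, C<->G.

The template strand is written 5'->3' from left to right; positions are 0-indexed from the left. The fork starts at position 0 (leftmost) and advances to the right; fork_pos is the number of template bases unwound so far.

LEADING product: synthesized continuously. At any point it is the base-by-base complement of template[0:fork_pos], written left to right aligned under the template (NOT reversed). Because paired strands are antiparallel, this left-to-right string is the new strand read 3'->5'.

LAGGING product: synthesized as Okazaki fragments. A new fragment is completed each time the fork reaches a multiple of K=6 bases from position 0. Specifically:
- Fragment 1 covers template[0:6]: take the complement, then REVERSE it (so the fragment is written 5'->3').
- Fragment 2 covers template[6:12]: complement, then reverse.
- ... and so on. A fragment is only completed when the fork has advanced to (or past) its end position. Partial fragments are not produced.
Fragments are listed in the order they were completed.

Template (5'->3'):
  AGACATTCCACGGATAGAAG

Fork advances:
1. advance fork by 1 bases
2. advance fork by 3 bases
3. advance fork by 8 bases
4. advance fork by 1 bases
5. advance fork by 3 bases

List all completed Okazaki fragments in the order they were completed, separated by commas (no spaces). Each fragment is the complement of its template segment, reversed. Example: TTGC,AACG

Answer: ATGTCT,CGTGGA

Derivation:
Step 1: advance 1 -> fork_pos = 0 + 1 = 1. Next multiple of 6 is 6 (not reached); still 0 fragment(s).
Step 2: advance 3 -> fork_pos = 1 + 3 = 4. Next multiple of 6 is 6 (not reached); still 0 fragment(s).
Step 3: advance 8 -> fork_pos = 4 + 8 = 12. Reached multiple(s) of 6: 6, 12 -> fragments 1-2 completed (2 total).
Step 4: advance 1 -> fork_pos = 12 + 1 = 13. Next multiple of 6 is 18 (not reached); still 2 fragment(s).
Step 5: advance 3 -> fork_pos = 13 + 3 = 16. Next multiple of 6 is 18 (not reached); still 2 fragment(s).
Final fork_pos = 16, so 2 fragment(s) are complete. Build each: template segment -> complement -> reverse.
Fragment 1: template[0:6] = AGACAT -> complement TCTGTA -> reversed ATGTCT
Fragment 2: template[6:12] = TCCACG -> complement AGGTGC -> reversed CGTGGA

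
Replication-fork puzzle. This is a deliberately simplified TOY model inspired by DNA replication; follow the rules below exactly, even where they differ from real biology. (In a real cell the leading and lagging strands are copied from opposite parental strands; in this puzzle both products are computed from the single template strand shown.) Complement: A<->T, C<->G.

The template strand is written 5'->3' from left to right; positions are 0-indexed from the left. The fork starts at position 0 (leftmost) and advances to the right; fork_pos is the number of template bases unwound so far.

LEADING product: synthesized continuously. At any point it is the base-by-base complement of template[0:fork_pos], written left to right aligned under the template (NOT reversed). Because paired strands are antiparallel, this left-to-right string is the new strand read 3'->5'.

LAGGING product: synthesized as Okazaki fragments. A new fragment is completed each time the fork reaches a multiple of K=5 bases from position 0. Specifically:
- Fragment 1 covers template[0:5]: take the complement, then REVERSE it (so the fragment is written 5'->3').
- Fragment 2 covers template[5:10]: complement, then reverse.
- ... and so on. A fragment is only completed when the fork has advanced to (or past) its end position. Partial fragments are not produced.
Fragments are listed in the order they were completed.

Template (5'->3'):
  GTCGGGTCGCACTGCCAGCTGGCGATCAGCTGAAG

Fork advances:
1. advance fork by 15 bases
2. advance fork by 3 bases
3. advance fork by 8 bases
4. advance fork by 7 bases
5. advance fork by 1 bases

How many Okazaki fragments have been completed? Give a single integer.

Answer: 6

Derivation:
Step 1: advance 15 -> fork_pos = 0 + 15 = 15. Reached multiple(s) of 5: 5, 10, 15 -> fragments 1-3 completed (3 total).
Step 2: advance 3 -> fork_pos = 15 + 3 = 18. Next multiple of 5 is 20 (not reached); still 3 fragment(s).
Step 3: advance 8 -> fork_pos = 18 + 8 = 26. Reached multiple(s) of 5: 20, 25 -> fragments 4-5 completed (5 total).
Step 4: advance 7 -> fork_pos = 26 + 7 = 33. Reached multiple(s) of 5: 30 -> fragment 6 completed (6 total).
Step 5: advance 1 -> fork_pos = 33 + 1 = 34. Next multiple of 5 is 35 (not reached); still 6 fragment(s).
Check: final fork_pos = 34; the multiples of 5 that are <= 34 are 5..30 -> 34 // 5 = 6 completed fragment(s).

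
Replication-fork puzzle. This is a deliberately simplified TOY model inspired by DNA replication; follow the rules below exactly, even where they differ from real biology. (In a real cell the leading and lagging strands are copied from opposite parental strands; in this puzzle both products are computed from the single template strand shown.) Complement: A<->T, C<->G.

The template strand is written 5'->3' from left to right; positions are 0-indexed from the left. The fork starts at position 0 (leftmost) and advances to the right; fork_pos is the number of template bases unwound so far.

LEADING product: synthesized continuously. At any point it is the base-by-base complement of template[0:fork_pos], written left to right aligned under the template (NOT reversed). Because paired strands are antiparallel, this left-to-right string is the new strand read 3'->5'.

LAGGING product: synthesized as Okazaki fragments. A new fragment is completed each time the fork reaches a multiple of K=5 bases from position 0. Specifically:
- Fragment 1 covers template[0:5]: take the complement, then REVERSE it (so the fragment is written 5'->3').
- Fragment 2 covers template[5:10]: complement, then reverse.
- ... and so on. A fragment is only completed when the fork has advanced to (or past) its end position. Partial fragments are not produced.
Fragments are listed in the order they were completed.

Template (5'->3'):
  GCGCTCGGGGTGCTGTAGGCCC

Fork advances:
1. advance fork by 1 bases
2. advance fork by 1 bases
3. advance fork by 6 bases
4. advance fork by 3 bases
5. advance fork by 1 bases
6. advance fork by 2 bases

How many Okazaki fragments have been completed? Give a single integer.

Answer: 2

Derivation:
Step 1: advance 1 -> fork_pos = 0 + 1 = 1. Next multiple of 5 is 5 (not reached); still 0 fragment(s).
Step 2: advance 1 -> fork_pos = 1 + 1 = 2. Next multiple of 5 is 5 (not reached); still 0 fragment(s).
Step 3: advance 6 -> fork_pos = 2 + 6 = 8. Reached multiple(s) of 5: 5 -> fragment 1 completed (1 total).
Step 4: advance 3 -> fork_pos = 8 + 3 = 11. Reached multiple(s) of 5: 10 -> fragment 2 completed (2 total).
Step 5: advance 1 -> fork_pos = 11 + 1 = 12. Next multiple of 5 is 15 (not reached); still 2 fragment(s).
Step 6: advance 2 -> fork_pos = 12 + 2 = 14. Next multiple of 5 is 15 (not reached); still 2 fragment(s).
Check: final fork_pos = 14; the multiples of 5 that are <= 14 are 5..10 -> 14 // 5 = 2 completed fragment(s).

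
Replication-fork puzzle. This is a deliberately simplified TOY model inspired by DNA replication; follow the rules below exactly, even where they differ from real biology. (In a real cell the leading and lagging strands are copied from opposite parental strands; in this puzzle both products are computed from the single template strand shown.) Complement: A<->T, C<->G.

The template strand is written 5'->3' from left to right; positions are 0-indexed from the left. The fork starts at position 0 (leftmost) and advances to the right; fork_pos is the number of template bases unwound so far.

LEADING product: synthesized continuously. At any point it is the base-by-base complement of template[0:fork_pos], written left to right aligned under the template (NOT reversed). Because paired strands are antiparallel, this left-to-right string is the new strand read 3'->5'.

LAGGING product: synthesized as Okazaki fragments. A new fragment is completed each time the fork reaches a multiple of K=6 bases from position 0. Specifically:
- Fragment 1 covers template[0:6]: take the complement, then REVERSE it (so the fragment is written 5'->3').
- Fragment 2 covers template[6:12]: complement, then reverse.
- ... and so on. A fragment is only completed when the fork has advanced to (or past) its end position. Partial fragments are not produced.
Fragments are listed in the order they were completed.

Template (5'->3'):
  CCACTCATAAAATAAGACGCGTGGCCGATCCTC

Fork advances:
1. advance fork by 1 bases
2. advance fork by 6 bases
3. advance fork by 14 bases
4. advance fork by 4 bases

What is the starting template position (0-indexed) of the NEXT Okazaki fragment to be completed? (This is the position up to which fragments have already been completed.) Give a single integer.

Step 1: advance 1 -> fork_pos = 0 + 1 = 1. Next multiple of 6 is 6 (not reached); still 0 fragment(s).
Step 2: advance 6 -> fork_pos = 1 + 6 = 7. Reached multiple(s) of 6: 6 -> fragment 1 completed (1 total).
Step 3: advance 14 -> fork_pos = 7 + 14 = 21. Reached multiple(s) of 6: 12, 18 -> fragments 2-3 completed (3 total).
Step 4: advance 4 -> fork_pos = 21 + 4 = 25. Reached multiple(s) of 6: 24 -> fragment 4 completed (4 total).
4 fragment(s) completed, covering template[0:24] (4 x 6 = 24). The next fragment, fragment 5, covers template[24:30], so it starts at position 24.

Answer: 24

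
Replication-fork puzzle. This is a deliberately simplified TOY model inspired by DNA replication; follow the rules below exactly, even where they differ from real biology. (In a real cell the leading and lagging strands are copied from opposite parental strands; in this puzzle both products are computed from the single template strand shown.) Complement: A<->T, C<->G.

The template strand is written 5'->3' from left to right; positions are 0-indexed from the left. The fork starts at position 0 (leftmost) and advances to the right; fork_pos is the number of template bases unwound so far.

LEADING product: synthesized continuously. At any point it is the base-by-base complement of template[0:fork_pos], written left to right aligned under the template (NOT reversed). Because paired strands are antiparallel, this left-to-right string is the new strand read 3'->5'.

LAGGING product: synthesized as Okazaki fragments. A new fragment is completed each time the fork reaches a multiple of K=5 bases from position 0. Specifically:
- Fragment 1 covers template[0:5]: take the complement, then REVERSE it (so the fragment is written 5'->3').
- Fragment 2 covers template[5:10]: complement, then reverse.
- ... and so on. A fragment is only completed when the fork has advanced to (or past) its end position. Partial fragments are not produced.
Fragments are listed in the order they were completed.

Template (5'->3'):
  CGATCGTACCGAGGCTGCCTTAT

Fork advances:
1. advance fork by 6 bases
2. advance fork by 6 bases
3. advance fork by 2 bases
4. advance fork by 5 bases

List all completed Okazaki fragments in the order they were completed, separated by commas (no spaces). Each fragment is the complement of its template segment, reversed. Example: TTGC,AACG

Answer: GATCG,GGTAC,GCCTC

Derivation:
Step 1: advance 6 -> fork_pos = 0 + 6 = 6. Reached multiple(s) of 5: 5 -> fragment 1 completed (1 total).
Step 2: advance 6 -> fork_pos = 6 + 6 = 12. Reached multiple(s) of 5: 10 -> fragment 2 completed (2 total).
Step 3: advance 2 -> fork_pos = 12 + 2 = 14. Next multiple of 5 is 15 (not reached); still 2 fragment(s).
Step 4: advance 5 -> fork_pos = 14 + 5 = 19. Reached multiple(s) of 5: 15 -> fragment 3 completed (3 total).
Final fork_pos = 19, so 3 fragment(s) are complete. Build each: template segment -> complement -> reverse.
Fragment 1: template[0:5] = CGATC -> complement GCTAG -> reversed GATCG
Fragment 2: template[5:10] = GTACC -> complement CATGG -> reversed GGTAC
Fragment 3: template[10:15] = GAGGC -> complement CTCCG -> reversed GCCTC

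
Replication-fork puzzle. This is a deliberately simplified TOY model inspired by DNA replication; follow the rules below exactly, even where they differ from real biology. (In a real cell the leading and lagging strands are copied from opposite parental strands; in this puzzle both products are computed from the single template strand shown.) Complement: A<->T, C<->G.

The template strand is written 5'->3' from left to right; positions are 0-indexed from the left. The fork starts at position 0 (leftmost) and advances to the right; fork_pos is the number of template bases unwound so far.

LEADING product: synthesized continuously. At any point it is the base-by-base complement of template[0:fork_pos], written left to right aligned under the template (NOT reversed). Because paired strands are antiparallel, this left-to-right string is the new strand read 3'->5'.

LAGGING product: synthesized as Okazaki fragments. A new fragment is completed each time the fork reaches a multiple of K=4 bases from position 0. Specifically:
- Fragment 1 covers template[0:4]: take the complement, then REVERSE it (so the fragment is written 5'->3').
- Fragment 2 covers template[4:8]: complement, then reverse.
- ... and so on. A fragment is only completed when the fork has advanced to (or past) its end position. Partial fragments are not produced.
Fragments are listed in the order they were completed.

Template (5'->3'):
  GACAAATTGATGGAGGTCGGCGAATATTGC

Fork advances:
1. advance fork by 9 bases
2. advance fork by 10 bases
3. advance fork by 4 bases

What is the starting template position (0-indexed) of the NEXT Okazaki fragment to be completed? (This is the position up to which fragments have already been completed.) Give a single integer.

Step 1: advance 9 -> fork_pos = 0 + 9 = 9. Reached multiple(s) of 4: 4, 8 -> fragments 1-2 completed (2 total).
Step 2: advance 10 -> fork_pos = 9 + 10 = 19. Reached multiple(s) of 4: 12, 16 -> fragments 3-4 completed (4 total).
Step 3: advance 4 -> fork_pos = 19 + 4 = 23. Reached multiple(s) of 4: 20 -> fragment 5 completed (5 total).
5 fragment(s) completed, covering template[0:20] (5 x 4 = 20). The next fragment, fragment 6, covers template[20:24], so it starts at position 20.

Answer: 20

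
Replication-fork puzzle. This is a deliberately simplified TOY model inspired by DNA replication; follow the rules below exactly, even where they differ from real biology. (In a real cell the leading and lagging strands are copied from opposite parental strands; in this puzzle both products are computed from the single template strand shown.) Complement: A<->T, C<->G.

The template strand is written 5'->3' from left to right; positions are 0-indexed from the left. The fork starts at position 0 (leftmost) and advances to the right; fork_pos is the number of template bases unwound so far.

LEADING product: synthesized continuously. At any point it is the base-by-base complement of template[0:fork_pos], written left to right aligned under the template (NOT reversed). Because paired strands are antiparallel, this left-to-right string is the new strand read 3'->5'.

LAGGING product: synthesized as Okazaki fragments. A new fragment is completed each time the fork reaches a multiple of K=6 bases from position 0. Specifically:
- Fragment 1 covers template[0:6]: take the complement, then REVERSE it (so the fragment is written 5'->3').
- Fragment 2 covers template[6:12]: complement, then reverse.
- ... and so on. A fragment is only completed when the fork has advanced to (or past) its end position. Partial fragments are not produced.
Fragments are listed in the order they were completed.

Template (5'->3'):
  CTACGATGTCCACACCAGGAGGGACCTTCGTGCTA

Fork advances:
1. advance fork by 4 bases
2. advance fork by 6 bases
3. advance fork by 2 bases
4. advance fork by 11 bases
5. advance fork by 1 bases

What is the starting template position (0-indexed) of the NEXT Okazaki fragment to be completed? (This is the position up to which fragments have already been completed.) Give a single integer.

Answer: 24

Derivation:
Step 1: advance 4 -> fork_pos = 0 + 4 = 4. Next multiple of 6 is 6 (not reached); still 0 fragment(s).
Step 2: advance 6 -> fork_pos = 4 + 6 = 10. Reached multiple(s) of 6: 6 -> fragment 1 completed (1 total).
Step 3: advance 2 -> fork_pos = 10 + 2 = 12. Reached multiple(s) of 6: 12 -> fragment 2 completed (2 total).
Step 4: advance 11 -> fork_pos = 12 + 11 = 23. Reached multiple(s) of 6: 18 -> fragment 3 completed (3 total).
Step 5: advance 1 -> fork_pos = 23 + 1 = 24. Reached multiple(s) of 6: 24 -> fragment 4 completed (4 total).
4 fragment(s) completed, covering template[0:24] (4 x 6 = 24). The next fragment, fragment 5, covers template[24:30], so it starts at position 24.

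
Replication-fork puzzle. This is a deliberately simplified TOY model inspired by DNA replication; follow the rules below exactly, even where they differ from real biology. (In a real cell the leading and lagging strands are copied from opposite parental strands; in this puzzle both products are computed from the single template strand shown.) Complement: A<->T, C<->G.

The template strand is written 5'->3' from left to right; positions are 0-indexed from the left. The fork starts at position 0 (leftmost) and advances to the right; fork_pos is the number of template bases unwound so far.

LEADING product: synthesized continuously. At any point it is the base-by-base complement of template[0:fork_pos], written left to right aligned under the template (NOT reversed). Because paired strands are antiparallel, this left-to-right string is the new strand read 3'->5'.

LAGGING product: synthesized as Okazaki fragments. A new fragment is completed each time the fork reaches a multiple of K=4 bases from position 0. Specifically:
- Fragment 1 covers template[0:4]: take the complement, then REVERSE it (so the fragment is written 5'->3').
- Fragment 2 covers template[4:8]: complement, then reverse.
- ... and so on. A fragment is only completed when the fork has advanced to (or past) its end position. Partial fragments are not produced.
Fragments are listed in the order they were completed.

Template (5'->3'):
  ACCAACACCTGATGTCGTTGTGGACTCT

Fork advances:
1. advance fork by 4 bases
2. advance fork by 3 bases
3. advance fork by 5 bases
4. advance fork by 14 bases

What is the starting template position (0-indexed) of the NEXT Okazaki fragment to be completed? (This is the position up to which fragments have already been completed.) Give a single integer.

Step 1: advance 4 -> fork_pos = 0 + 4 = 4. Reached multiple(s) of 4: 4 -> fragment 1 completed (1 total).
Step 2: advance 3 -> fork_pos = 4 + 3 = 7. Next multiple of 4 is 8 (not reached); still 1 fragment(s).
Step 3: advance 5 -> fork_pos = 7 + 5 = 12. Reached multiple(s) of 4: 8, 12 -> fragments 2-3 completed (3 total).
Step 4: advance 14 -> fork_pos = 12 + 14 = 26. Reached multiple(s) of 4: 16, 20, 24 -> fragments 4-6 completed (6 total).
6 fragment(s) completed, covering template[0:24] (6 x 4 = 24). The next fragment, fragment 7, covers template[24:28], so it starts at position 24.

Answer: 24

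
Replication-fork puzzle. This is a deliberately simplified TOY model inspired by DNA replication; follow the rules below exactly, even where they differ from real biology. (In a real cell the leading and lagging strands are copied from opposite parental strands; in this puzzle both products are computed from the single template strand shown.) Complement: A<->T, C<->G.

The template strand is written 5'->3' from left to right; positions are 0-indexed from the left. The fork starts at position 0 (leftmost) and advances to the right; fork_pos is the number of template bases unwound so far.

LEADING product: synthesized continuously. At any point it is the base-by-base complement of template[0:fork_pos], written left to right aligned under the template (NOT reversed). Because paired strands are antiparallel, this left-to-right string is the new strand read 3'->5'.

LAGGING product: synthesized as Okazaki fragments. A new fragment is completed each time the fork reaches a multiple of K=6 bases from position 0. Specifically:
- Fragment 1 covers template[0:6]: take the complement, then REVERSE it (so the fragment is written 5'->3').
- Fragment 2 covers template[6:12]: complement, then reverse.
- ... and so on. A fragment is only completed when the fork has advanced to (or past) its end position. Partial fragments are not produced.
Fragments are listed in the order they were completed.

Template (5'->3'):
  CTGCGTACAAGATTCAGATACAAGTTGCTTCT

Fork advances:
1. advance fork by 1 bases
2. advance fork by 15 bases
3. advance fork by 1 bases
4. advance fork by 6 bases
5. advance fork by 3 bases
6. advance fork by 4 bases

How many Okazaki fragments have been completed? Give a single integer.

Step 1: advance 1 -> fork_pos = 0 + 1 = 1. Next multiple of 6 is 6 (not reached); still 0 fragment(s).
Step 2: advance 15 -> fork_pos = 1 + 15 = 16. Reached multiple(s) of 6: 6, 12 -> fragments 1-2 completed (2 total).
Step 3: advance 1 -> fork_pos = 16 + 1 = 17. Next multiple of 6 is 18 (not reached); still 2 fragment(s).
Step 4: advance 6 -> fork_pos = 17 + 6 = 23. Reached multiple(s) of 6: 18 -> fragment 3 completed (3 total).
Step 5: advance 3 -> fork_pos = 23 + 3 = 26. Reached multiple(s) of 6: 24 -> fragment 4 completed (4 total).
Step 6: advance 4 -> fork_pos = 26 + 4 = 30. Reached multiple(s) of 6: 30 -> fragment 5 completed (5 total).
Check: final fork_pos = 30; the multiples of 6 that are <= 30 are 6..30 -> 30 // 6 = 5 completed fragment(s).

Answer: 5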